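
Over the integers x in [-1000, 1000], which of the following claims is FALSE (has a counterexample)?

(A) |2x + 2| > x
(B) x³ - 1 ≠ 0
(A) Over all integers in [-1000, 1000], LHS − RHS is smallest at x = -1, where it equals 1:
x = -1: LHS = |2·(-1) + 2| = |0| = 0; 0 > -1 — holds
At the ends of the range:
x = -1000: LHS = |2·(-1000) + 2| = |-1998| = 1998; 1998 > -1000 — holds
x = 1000: LHS = |2·1000 + 2| = |2002| = 2002; 2002 > 1000 — holds
Hence LHS − RHS is never zero or negative, i.e. LHS > RHS throughout, so the relation holds for every integer in [-1000, 1000].

(B) x = 1: LHS = 1³ - 1 = 0; 0 ≠ 0 — FAILS

Only (B) has a counterexample.

Answer: B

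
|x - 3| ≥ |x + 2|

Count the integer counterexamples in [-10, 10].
Counterexamples in [-10, 10]: {1, 2, 3, 4, 5, 6, 7, 8, 9, 10}.

Counting them gives 10 values.

Answer: 10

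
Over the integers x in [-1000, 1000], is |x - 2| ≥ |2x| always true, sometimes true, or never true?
Holds at x = 0: LHS = |0 - 2| = |-2| = 2, RHS = |2·0| = |0| = 0; 2 ≥ 0 — holds
Fails at x = 1: LHS = |1 - 2| = |-1| = 1, RHS = |2·1| = |2| = 2; 1 ≥ 2 — FAILS
It is satisfied by some integers in the range but not all.

Answer: Sometimes true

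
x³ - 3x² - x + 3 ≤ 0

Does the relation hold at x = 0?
x = 0: LHS = 0³ - 3·0² - 0 + 3 = 3; 3 ≤ 0 — FAILS

The relation fails at x = 0, so x = 0 is a counterexample.

Answer: No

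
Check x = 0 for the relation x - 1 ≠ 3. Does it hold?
x = 0: LHS = 0 - 1 = -1; -1 ≠ 3 — holds

The relation is satisfied at x = 0.

Answer: Yes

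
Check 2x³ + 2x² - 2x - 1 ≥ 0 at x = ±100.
x = 100: LHS = 2·100³ + 2·100² - 2·100 - 1 = 2019799; 2019799 ≥ 0 — holds
x = -100: LHS = 2·(-100)³ + 2·(-100)² - 2·(-100) - 1 = -1979801; -1979801 ≥ 0 — FAILS

Answer: Partially: holds for x = 100, fails for x = -100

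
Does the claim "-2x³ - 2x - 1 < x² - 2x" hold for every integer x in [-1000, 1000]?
The claim fails at x = -1:
x = -1: LHS = -2·(-1)³ - 2·(-1) - 1 = 3, RHS = (-1)² - 2·(-1) = 3; 3 < 3 — FAILS

Because a single integer refutes it, the statement is false.

Answer: False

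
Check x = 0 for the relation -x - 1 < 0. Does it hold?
x = 0: LHS = -0 - 1 = -1; -1 < 0 — holds

The relation is satisfied at x = 0.

Answer: Yes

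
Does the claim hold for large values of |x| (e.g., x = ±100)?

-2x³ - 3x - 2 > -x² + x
x = 100: LHS = -2·100³ - 3·100 - 2 = -2000302, RHS = -100² + 100 = -9900; -2000302 > -9900 — FAILS
x = -100: LHS = -2·(-100)³ - 3·(-100) - 2 = 2000298, RHS = -(-100)² + (-100) = -10100; 2000298 > -10100 — holds

Answer: Partially: fails for x = 100, holds for x = -100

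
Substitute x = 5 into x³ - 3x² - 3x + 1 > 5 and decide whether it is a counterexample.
Substitute x = 5 into the relation:
x = 5: LHS = 5³ - 3·5² - 3·5 + 1 = 36; 36 > 5 — holds

The claim holds here, so x = 5 is not a counterexample. (A counterexample exists elsewhere, e.g. x = 0.)

Answer: No, x = 5 is not a counterexample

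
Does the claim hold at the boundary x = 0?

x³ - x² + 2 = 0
x = 0: LHS = 0³ - 0² + 2 = 2; 2 = 0 — FAILS

The relation fails at x = 0, so x = 0 is a counterexample.

Answer: No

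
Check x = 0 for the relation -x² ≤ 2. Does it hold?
x = 0: LHS = -0² = 0; 0 ≤ 2 — holds

The relation is satisfied at x = 0.

Answer: Yes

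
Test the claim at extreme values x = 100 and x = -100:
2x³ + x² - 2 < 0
x = 100: LHS = 2·100³ + 100² - 2 = 2009998; 2009998 < 0 — FAILS
x = -100: LHS = 2·(-100)³ + (-100)² - 2 = -1990002; -1990002 < 0 — holds

Answer: Partially: fails for x = 100, holds for x = -100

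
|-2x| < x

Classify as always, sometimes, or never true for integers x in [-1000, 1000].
Over all integers in [-1000, 1000], LHS − RHS is smallest at x = 0, where it equals 0:
x = 0: LHS = |-2·0| = |0| = 0; 0 < 0 — FAILS
At the ends of the range:
x = -1000: LHS = |-2·(-1000)| = |2000| = 2000; 2000 < -1000 — FAILS
x = 1000: LHS = |-2·1000| = |-2000| = 2000; 2000 < 1000 — FAILS
Hence LHS − RHS is never negative, i.e. LHS ≥ RHS throughout, so the claimed relation (<) fails for every integer in [-1000, 1000].

No integer in the range satisfies it.

Answer: Never true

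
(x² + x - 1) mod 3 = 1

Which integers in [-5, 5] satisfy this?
Holds for: {-5, -2, 1, 4}
Fails for: {-4, -3, -1, 0, 2, 3, 5}

Answer: {-5, -2, 1, 4}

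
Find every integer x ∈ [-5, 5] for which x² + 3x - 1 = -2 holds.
Track d = LHS − RHS over the integers in [-5, 5]. Equality would need d = 0, but d changes sign only between consecutive integers, jumping over 0:
x = -3: LHS = (-3)² + 3·(-3) - 1 = -1; -1 = -2 — FAILS  (d = 1)
x = -2: LHS = (-2)² + 3·(-2) - 1 = -3; -3 = -2 — FAILS  (d = -1)
x = -1: LHS = (-1)² + 3·(-1) - 1 = -3; -3 = -2 — FAILS  (d = -1)
x = 0: LHS = 0² + 3·0 - 1 = -1; -1 = -2 — FAILS  (d = 1)
Away from these crossings d keeps a constant sign, and checking every integer in [-5, 5] confirms d ≠ 0 throughout. Hence the two sides are never equal, so the claimed relation (=) fails for every integer in [-5, 5].

Answer: None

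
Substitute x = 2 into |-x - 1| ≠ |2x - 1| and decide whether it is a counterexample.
Substitute x = 2 into the relation:
x = 2: LHS = |-2 - 1| = |-3| = 3, RHS = |2·2 - 1| = |3| = 3; 3 ≠ 3 — FAILS

Since the claim fails at x = 2, this value is a counterexample.

Answer: Yes, x = 2 is a counterexample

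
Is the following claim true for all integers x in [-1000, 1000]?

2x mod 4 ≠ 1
For a polynomial with integer coefficients, its value mod 4 depends only on x mod 4, so it suffices to check one representative of each residue class, x = 0, 1, 2, 3:
x = 0: LHS = (2·0) mod 4 = 0 mod 4 = 0; 0 ≠ 1 — holds
x = 1: LHS = (2·1) mod 4 = 2 mod 4 = 2; 2 ≠ 1 — holds
x = 2: LHS = (2·2) mod 4 = 4 mod 4 = 0; 0 ≠ 1 — holds
x = 3: LHS = (2·3) mod 4 = 6 mod 4 = 2; 2 ≠ 1 — holds
The relation holds in every residue class, so the relation holds for every integer in [-1000, 1000].

No counterexample exists.

Answer: True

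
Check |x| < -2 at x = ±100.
x = 100: LHS = |100| = 100; 100 < -2 — FAILS
x = -100: LHS = |-100| = 100; 100 < -2 — FAILS

Answer: No, fails for both x = 100 and x = -100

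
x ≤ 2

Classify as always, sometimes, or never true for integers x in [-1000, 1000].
Holds at x = 0: 0 ≤ 2 — holds
Fails at x = 3: 3 ≤ 2 — FAILS
It is satisfied by some integers in the range but not all.

Answer: Sometimes true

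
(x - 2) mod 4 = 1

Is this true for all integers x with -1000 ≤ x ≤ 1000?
The claim fails at x = 0:
x = 0: LHS = (0 - 2) mod 4 = (-2) mod 4 = 2; 2 = 1 — FAILS

Because a single integer refutes it, the statement is false.

Answer: False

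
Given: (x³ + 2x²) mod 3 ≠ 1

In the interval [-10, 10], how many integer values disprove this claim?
Counterexamples in [-10, 10]: {-10, -7, -4, -1, 2, 5, 8}.

Counting them gives 7 values.

Answer: 7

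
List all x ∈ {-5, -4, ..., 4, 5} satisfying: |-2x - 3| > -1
An absolute value is never negative, so the left side is ≥ 0 for every x, while the right side is -1. Tightest case in [-5, 5] is x = -1:
x = -1: LHS = |-2·(-1) - 3| = |-1| = 1; 1 > -1 — holds
Hence LHS − RHS is never zero or negative, i.e. LHS > RHS throughout, so the relation holds for every integer in [-5, 5].

Answer: All integers in [-5, 5]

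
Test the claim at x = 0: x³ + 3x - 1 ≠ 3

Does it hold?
x = 0: LHS = 0³ + 3·0 - 1 = -1; -1 ≠ 3 — holds

The relation is satisfied at x = 0.

Answer: Yes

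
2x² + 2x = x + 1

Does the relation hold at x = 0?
x = 0: LHS = 2·0² + 2·0 = 0, RHS = 0 + 1 = 1; 0 = 1 — FAILS

The relation fails at x = 0, so x = 0 is a counterexample.

Answer: No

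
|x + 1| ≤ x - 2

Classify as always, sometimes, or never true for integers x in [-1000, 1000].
Over all integers in [-1000, 1000], LHS − RHS is smallest at x = 0, where it equals 3:
x = 0: LHS = |0 + 1| = |1| = 1, RHS = 0 - 2 = -2; 1 ≤ -2 — FAILS
At the ends of the range:
x = -1000: LHS = |(-1000) + 1| = |-999| = 999, RHS = (-1000) - 2 = -1002; 999 ≤ -1002 — FAILS
x = 1000: LHS = |1000 + 1| = |1001| = 1001, RHS = 1000 - 2 = 998; 1001 ≤ 998 — FAILS
Hence LHS − RHS is never zero or negative, i.e. LHS > RHS throughout, so the claimed relation (≤) fails for every integer in [-1000, 1000].

No integer in the range satisfies it.

Answer: Never true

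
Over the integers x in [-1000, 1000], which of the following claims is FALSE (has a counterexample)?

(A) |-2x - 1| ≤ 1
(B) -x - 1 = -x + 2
(A) x = 1: LHS = |-2·1 - 1| = |-3| = 3; 3 ≤ 1 — FAILS
(B) x = 0: LHS = -0 - 1 = -1, RHS = -0 + 2 = 2; -1 = 2 — FAILS

Answer: Both A and B are false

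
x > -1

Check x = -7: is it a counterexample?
Substitute x = -7 into the relation:
x = -7: -7 > -1 — FAILS

Since the claim fails at x = -7, this value is a counterexample.

Answer: Yes, x = -7 is a counterexample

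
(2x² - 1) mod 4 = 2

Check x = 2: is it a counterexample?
Substitute x = 2 into the relation:
x = 2: LHS = (2·2² - 1) mod 4 = 7 mod 4 = 3; 3 = 2 — FAILS

Since the claim fails at x = 2, this value is a counterexample.

Answer: Yes, x = 2 is a counterexample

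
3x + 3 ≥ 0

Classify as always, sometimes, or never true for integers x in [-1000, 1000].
Holds at x = 0: LHS = 3·0 + 3 = 3; 3 ≥ 0 — holds
Fails at x = -2: LHS = 3·(-2) + 3 = -3; -3 ≥ 0 — FAILS
It is satisfied by some integers in the range but not all.

Answer: Sometimes true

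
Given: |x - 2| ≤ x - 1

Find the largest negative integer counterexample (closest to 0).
Testing negative integers from -1 downward:
x = -1: LHS = |(-1) - 2| = |-3| = 3, RHS = (-1) - 1 = -2; 3 ≤ -2 — FAILS  ← closest negative counterexample to 0

Answer: x = -1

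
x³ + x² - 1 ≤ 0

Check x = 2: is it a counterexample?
Substitute x = 2 into the relation:
x = 2: LHS = 2³ + 2² - 1 = 11; 11 ≤ 0 — FAILS

Since the claim fails at x = 2, this value is a counterexample.

Answer: Yes, x = 2 is a counterexample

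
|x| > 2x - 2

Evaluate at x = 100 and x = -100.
x = 100: LHS = |100| = 100, RHS = 2·100 - 2 = 198; 100 > 198 — FAILS
x = -100: LHS = |-100| = 100, RHS = 2·(-100) - 2 = -202; 100 > -202 — holds

Answer: Partially: fails for x = 100, holds for x = -100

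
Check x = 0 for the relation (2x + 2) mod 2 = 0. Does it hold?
x = 0: LHS = (2·0 + 2) mod 2 = 2 mod 2 = 0; 0 = 0 — holds

The relation is satisfied at x = 0.

Answer: Yes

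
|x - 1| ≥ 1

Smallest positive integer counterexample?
Testing positive integers:
x = 1: LHS = |1 - 1| = |0| = 0; 0 ≥ 1 — FAILS  ← smallest positive counterexample

Answer: x = 1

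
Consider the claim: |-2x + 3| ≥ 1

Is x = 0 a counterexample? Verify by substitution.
Substitute x = 0 into the relation:
x = 0: LHS = |-2·0 + 3| = |3| = 3; 3 ≥ 1 — holds

The relation holds at x = 0, so it is not a counterexample.

Answer: No, x = 0 is not a counterexample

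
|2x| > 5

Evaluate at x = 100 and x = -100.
x = 100: LHS = |2·100| = |200| = 200; 200 > 5 — holds
x = -100: LHS = |2·(-100)| = |-200| = 200; 200 > 5 — holds

Answer: Yes, holds for both x = 100 and x = -100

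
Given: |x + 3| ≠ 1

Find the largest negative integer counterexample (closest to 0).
Testing negative integers from -1 downward:
x = -1: LHS = |(-1) + 3| = |2| = 2; 2 ≠ 1 — holds
x = -2: LHS = |(-2) + 3| = |1| = 1; 1 ≠ 1 — FAILS  ← closest negative counterexample to 0

Answer: x = -2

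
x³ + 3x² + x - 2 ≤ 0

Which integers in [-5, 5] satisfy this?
Holds for: {-5, -4, -3, -2, -1, 0}
Fails for: {1, 2, 3, 4, 5}

Answer: {-5, -4, -3, -2, -1, 0}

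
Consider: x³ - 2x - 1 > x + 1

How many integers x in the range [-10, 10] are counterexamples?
Counterexamples in [-10, 10]: {-10, -9, -8, -7, -6, -5, -4, -3, -2, -1, 0, 1, 2}.

Counting them gives 13 values.

Answer: 13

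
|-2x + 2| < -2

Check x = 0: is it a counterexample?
Substitute x = 0 into the relation:
x = 0: LHS = |-2·0 + 2| = |2| = 2; 2 < -2 — FAILS

Since the claim fails at x = 0, this value is a counterexample.

Answer: Yes, x = 0 is a counterexample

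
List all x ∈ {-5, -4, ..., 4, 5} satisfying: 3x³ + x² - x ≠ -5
Track d = LHS − RHS over the integers in [-5, 5]. Equality would need d = 0, but d changes sign only between consecutive integers, jumping over 0:
x = -2: LHS = 3·(-2)³ + (-2)² - (-2) = -18; -18 ≠ -5 — holds  (d = -13)
x = -1: LHS = 3·(-1)³ + (-1)² - (-1) = -1; -1 ≠ -5 — holds  (d = 4)
Away from these crossings d keeps a constant sign, and checking every integer in [-5, 5] confirms d ≠ 0 throughout. Hence the two sides are never equal, so the relation holds for every integer in [-5, 5].

Answer: All integers in [-5, 5]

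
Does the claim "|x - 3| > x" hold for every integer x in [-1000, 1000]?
The claim fails at x = 2:
x = 2: LHS = |2 - 3| = |-1| = 1; 1 > 2 — FAILS

Because a single integer refutes it, the statement is false.

Answer: False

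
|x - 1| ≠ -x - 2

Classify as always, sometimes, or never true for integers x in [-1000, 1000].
Over all integers in [-1000, 1000], LHS − RHS is always positive; it is smallest at x = 0, where it equals 3:
x = 0: LHS = |0 - 1| = |-1| = 1, RHS = -0 - 2 = -2; 1 ≠ -2 — holds
At the ends of the range:
x = -1000: LHS = |(-1000) - 1| = |-1001| = 1001, RHS = -(-1000) - 2 = 998; 1001 ≠ 998 — holds
x = 1000: LHS = |1000 - 1| = |999| = 999, RHS = -1000 - 2 = -1002; 999 ≠ -1002 — holds
Hence LHS − RHS is never 0, i.e. the two sides are never equal, so the relation holds for every integer in [-1000, 1000].

No counterexample exists.

Answer: Always true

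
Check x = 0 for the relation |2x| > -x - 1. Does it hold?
x = 0: LHS = |2·0| = |0| = 0, RHS = -0 - 1 = -1; 0 > -1 — holds

The relation is satisfied at x = 0.

Answer: Yes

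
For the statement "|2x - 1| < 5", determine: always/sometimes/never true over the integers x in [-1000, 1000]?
Holds at x = 0: LHS = |2·0 - 1| = |-1| = 1; 1 < 5 — holds
Fails at x = -2: LHS = |2·(-2) - 1| = |-5| = 5; 5 < 5 — FAILS
It is satisfied by some integers in the range but not all.

Answer: Sometimes true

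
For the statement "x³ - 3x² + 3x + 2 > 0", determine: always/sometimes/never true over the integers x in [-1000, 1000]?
Holds at x = 0: LHS = 0³ - 3·0² + 3·0 + 2 = 2; 2 > 0 — holds
Fails at x = -1: LHS = (-1)³ - 3·(-1)² + 3·(-1) + 2 = -5; -5 > 0 — FAILS
It is satisfied by some integers in the range but not all.

Answer: Sometimes true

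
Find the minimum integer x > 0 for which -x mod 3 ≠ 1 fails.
Testing positive integers:
x = 1: LHS = (-1) mod 3 = 2; 2 ≠ 1 — holds
x = 2: LHS = (-2) mod 3 = 1; 1 ≠ 1 — FAILS  ← smallest positive counterexample

Answer: x = 2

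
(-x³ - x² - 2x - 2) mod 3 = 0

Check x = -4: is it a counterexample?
Substitute x = -4 into the relation:
x = -4: LHS = (-(-4)³ - (-4)² - 2·(-4) - 2) mod 3 = 54 mod 3 = 0; 0 = 0 — holds

The claim holds here, so x = -4 is not a counterexample. (A counterexample exists elsewhere, e.g. x = 0.)

Answer: No, x = -4 is not a counterexample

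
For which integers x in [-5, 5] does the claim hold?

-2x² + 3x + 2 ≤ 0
Holds for: {-5, -4, -3, -2, -1, 2, 3, 4, 5}
Fails for: {0, 1}

Answer: {-5, -4, -3, -2, -1, 2, 3, 4, 5}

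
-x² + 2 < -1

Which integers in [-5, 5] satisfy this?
Holds for: {-5, -4, -3, -2, 2, 3, 4, 5}
Fails for: {-1, 0, 1}

Answer: {-5, -4, -3, -2, 2, 3, 4, 5}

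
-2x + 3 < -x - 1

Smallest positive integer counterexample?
Testing positive integers:
x = 1: LHS = -2·1 + 3 = 1, RHS = -1 - 1 = -2; 1 < -2 — FAILS  ← smallest positive counterexample

Answer: x = 1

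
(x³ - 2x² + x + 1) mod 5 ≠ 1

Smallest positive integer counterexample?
Testing positive integers:
x = 1: LHS = (1³ - 2·1² + 1 + 1) mod 5 = 1 mod 5 = 1; 1 ≠ 1 — FAILS  ← smallest positive counterexample

Answer: x = 1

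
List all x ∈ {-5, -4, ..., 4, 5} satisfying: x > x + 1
Over all integers in [-5, 5], LHS − RHS is largest at x = 0, where it equals -1:
x = 0: RHS = 0 + 1 = 1; 0 > 1 — FAILS
At the ends of the range:
x = -5: RHS = (-5) + 1 = -4; -5 > -4 — FAILS
x = 5: RHS = 5 + 1 = 6; 5 > 6 — FAILS
Hence LHS − RHS is never positive, i.e. LHS ≤ RHS throughout, so the claimed relation (>) fails for every integer in [-5, 5].

Answer: None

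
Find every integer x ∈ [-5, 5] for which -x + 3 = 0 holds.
Holds for: {3}
Fails for: {-5, -4, -3, -2, -1, 0, 1, 2, 4, 5}

Answer: {3}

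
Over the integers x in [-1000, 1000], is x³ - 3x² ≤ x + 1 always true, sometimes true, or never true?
Holds at x = 0: LHS = 0³ - 3·0² = 0, RHS = 0 + 1 = 1; 0 ≤ 1 — holds
Fails at x = 4: LHS = 4³ - 3·4² = 16, RHS = 4 + 1 = 5; 16 ≤ 5 — FAILS
It is satisfied by some integers in the range but not all.

Answer: Sometimes true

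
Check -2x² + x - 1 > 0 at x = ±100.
x = 100: LHS = -2·100² + 100 - 1 = -19901; -19901 > 0 — FAILS
x = -100: LHS = -2·(-100)² + (-100) - 1 = -20101; -20101 > 0 — FAILS

Answer: No, fails for both x = 100 and x = -100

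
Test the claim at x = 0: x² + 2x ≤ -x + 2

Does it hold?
x = 0: LHS = 0² + 2·0 = 0, RHS = -0 + 2 = 2; 0 ≤ 2 — holds

The relation is satisfied at x = 0.

Answer: Yes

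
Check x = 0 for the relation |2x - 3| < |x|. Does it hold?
x = 0: LHS = |2·0 - 3| = |-3| = 3, RHS = |0| = 0; 3 < 0 — FAILS

The relation fails at x = 0, so x = 0 is a counterexample.

Answer: No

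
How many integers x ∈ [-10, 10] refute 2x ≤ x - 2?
Counterexamples in [-10, 10]: {-1, 0, 1, 2, 3, 4, 5, 6, 7, 8, 9, 10}.

Counting them gives 12 values.

Answer: 12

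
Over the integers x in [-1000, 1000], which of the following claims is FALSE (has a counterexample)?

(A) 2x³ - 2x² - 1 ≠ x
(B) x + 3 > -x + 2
(A) Track d = LHS − RHS over the integers in [-1000, 1000]. Equality would need d = 0, but d changes sign only between consecutive integers, jumping over 0:
x = 1: LHS = 2·1³ - 2·1² - 1 = -1; -1 ≠ 1 — holds  (d = -2)
x = 2: LHS = 2·2³ - 2·2² - 1 = 7; 7 ≠ 2 — holds  (d = 5)
Away from these crossings d keeps a constant sign, and checking every integer in [-1000, 1000] confirms d ≠ 0 throughout. Hence the two sides are never equal, so the relation holds for every integer in [-1000, 1000].

(B) x = -1: LHS = (-1) + 3 = 2, RHS = -(-1) + 2 = 3; 2 > 3 — FAILS

Only (B) has a counterexample.

Answer: B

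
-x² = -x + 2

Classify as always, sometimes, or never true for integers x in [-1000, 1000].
Over all integers in [-1000, 1000], LHS − RHS is always negative; it is closest to 0 at x = 0, where it equals -2:
x = 0: LHS = -0² = 0, RHS = -0 + 2 = 2; 0 = 2 — FAILS
At the ends of the range:
x = -1000: LHS = -(-1000)² = -1000000, RHS = -(-1000) + 2 = 1002; -1000000 = 1002 — FAILS
x = 1000: LHS = -1000² = -1000000, RHS = -1000 + 2 = -998; -1000000 = -998 — FAILS
Hence LHS − RHS is never 0, i.e. the two sides are never equal, so the claimed relation (=) fails for every integer in [-1000, 1000].

No integer in the range satisfies it.

Answer: Never true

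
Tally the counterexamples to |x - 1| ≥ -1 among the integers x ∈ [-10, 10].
An absolute value is never negative, so the left side is ≥ 0 for every x, while the right side is -1. Tightest case in [-10, 10] is x = 1:
x = 1: LHS = |1 - 1| = |0| = 0; 0 ≥ -1 — holds
Hence LHS − RHS is never negative, i.e. LHS ≥ RHS throughout, so the relation holds for every integer in [-10, 10].

No counterexample appears in that range.

Answer: 0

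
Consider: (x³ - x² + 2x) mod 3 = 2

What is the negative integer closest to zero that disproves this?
Testing negative integers from -1 downward:
x = -1: LHS = ((-1)³ - (-1)² + 2·(-1)) mod 3 = (-4) mod 3 = 2; 2 = 2 — holds
x = -2: LHS = ((-2)³ - (-2)² + 2·(-2)) mod 3 = (-16) mod 3 = 2; 2 = 2 — holds
x = -3: LHS = ((-3)³ - (-3)² + 2·(-3)) mod 3 = (-42) mod 3 = 0; 0 = 2 — FAILS  ← closest negative counterexample to 0

Answer: x = -3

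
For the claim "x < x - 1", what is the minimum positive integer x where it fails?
Testing positive integers:
x = 1: RHS = 1 - 1 = 0; 1 < 0 — FAILS  ← smallest positive counterexample

Answer: x = 1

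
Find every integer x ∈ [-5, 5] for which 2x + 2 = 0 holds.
Holds for: {-1}
Fails for: {-5, -4, -3, -2, 0, 1, 2, 3, 4, 5}

Answer: {-1}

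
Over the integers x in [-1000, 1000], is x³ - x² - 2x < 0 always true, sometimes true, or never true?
Holds at x = 1: LHS = 1³ - 1² - 2·1 = -2; -2 < 0 — holds
Fails at x = 0: LHS = 0³ - 0² - 2·0 = 0; 0 < 0 — FAILS
It is satisfied by some integers in the range but not all.

Answer: Sometimes true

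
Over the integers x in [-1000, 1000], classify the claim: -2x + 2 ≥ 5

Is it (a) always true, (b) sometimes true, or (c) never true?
Holds at x = -2: LHS = -2·(-2) + 2 = 6; 6 ≥ 5 — holds
Fails at x = 0: LHS = -2·0 + 2 = 2; 2 ≥ 5 — FAILS
It is satisfied by some integers in the range but not all.

Answer: Sometimes true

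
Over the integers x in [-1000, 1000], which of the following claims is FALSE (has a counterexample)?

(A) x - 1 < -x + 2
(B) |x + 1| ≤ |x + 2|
(A) x = 2: LHS = 2 - 1 = 1, RHS = -2 + 2 = 0; 1 < 0 — FAILS
(B) x = -2: LHS = |(-2) + 1| = |-1| = 1, RHS = |(-2) + 2| = |0| = 0; 1 ≤ 0 — FAILS

Answer: Both A and B are false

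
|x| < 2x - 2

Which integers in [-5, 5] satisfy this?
Holds for: {3, 4, 5}
Fails for: {-5, -4, -3, -2, -1, 0, 1, 2}

Answer: {3, 4, 5}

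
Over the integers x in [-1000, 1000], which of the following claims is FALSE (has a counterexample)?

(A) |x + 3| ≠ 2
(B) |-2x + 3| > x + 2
(A) x = -1: LHS = |(-1) + 3| = |2| = 2; 2 ≠ 2 — FAILS
(B) x = 1: LHS = |-2·1 + 3| = |1| = 1, RHS = 1 + 2 = 3; 1 > 3 — FAILS

Answer: Both A and B are false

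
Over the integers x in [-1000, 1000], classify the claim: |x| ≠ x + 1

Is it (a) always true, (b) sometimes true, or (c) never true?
Track d = LHS − RHS over the integers in [-1000, 1000]. Equality would need d = 0, but d changes sign only between consecutive integers, jumping over 0:
x = -1: LHS = |-1| = 1, RHS = (-1) + 1 = 0; 1 ≠ 0 — holds  (d = 1)
x = 0: LHS = |0| = 0, RHS = 0 + 1 = 1; 0 ≠ 1 — holds  (d = -1)
Away from these crossings d keeps a constant sign, and checking every integer in [-1000, 1000] confirms d ≠ 0 throughout. Hence the two sides are never equal, so the relation holds for every integer in [-1000, 1000].

No counterexample exists.

Answer: Always true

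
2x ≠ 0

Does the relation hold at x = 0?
x = 0: LHS = 2·0 = 0; 0 ≠ 0 — FAILS

The relation fails at x = 0, so x = 0 is a counterexample.

Answer: No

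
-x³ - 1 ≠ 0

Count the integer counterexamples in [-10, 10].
Counterexamples in [-10, 10]: {-1}.

Counting them gives 1 values.

Answer: 1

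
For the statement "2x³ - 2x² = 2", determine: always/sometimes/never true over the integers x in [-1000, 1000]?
Track d = LHS − RHS over the integers in [-1000, 1000]. Equality would need d = 0, but d changes sign only between consecutive integers, jumping over 0:
x = 1: LHS = 2·1³ - 2·1² = 0; 0 = 2 — FAILS  (d = -2)
x = 2: LHS = 2·2³ - 2·2² = 8; 8 = 2 — FAILS  (d = 6)
Away from these crossings d keeps a constant sign, and checking every integer in [-1000, 1000] confirms d ≠ 0 throughout. Hence the two sides are never equal, so the claimed relation (=) fails for every integer in [-1000, 1000].

No integer in the range satisfies it.

Answer: Never true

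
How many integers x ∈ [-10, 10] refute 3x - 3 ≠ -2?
Track d = LHS − RHS over the integers in [-10, 10]. Equality would need d = 0, but d changes sign only between consecutive integers, jumping over 0:
x = 0: LHS = 3·0 - 3 = -3; -3 ≠ -2 — holds  (d = -1)
x = 1: LHS = 3·1 - 3 = 0; 0 ≠ -2 — holds  (d = 2)
Away from these crossings d keeps a constant sign, and checking every integer in [-10, 10] confirms d ≠ 0 throughout. Hence the two sides are never equal, so the relation holds for every integer in [-10, 10].

No counterexample appears in that range.

Answer: 0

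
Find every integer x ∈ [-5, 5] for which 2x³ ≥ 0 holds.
Holds for: {0, 1, 2, 3, 4, 5}
Fails for: {-5, -4, -3, -2, -1}

Answer: {0, 1, 2, 3, 4, 5}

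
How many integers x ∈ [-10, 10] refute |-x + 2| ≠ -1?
An absolute value is never negative, so the left side is ≥ 0 for every x, while the right side is -1. Tightest case in [-10, 10] is x = 2:
x = 2: LHS = |-2 + 2| = |0| = 0; 0 ≠ -1 — holds
Hence LHS − RHS is never 0, i.e. the two sides are never equal, so the relation holds for every integer in [-10, 10].

No counterexample appears in that range.

Answer: 0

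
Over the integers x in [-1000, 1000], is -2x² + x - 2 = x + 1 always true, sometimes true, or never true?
Over all integers in [-1000, 1000], LHS − RHS is always negative; it is closest to 0 at x = 0, where it equals -3:
x = 0: LHS = -2·0² + 0 - 2 = -2, RHS = 0 + 1 = 1; -2 = 1 — FAILS
At the ends of the range:
x = -1000: LHS = -2·(-1000)² + (-1000) - 2 = -2001002, RHS = (-1000) + 1 = -999; -2001002 = -999 — FAILS
x = 1000: LHS = -2·1000² + 1000 - 2 = -1999002, RHS = 1000 + 1 = 1001; -1999002 = 1001 — FAILS
Hence LHS − RHS is never 0, i.e. the two sides are never equal, so the claimed relation (=) fails for every integer in [-1000, 1000].

No integer in the range satisfies it.

Answer: Never true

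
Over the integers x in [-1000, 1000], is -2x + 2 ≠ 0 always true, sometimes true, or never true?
Holds at x = 0: LHS = -2·0 + 2 = 2; 2 ≠ 0 — holds
Fails at x = 1: LHS = -2·1 + 2 = 0; 0 ≠ 0 — FAILS
It is satisfied by some integers in the range but not all.

Answer: Sometimes true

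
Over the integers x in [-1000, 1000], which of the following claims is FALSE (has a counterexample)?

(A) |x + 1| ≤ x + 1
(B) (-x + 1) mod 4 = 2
(A) x = -2: LHS = |(-2) + 1| = |-1| = 1, RHS = (-2) + 1 = -1; 1 ≤ -1 — FAILS
(B) x = 0: LHS = (-0 + 1) mod 4 = 1 mod 4 = 1; 1 = 2 — FAILS

Answer: Both A and B are false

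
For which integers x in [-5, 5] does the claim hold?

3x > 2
Holds for: {1, 2, 3, 4, 5}
Fails for: {-5, -4, -3, -2, -1, 0}

Answer: {1, 2, 3, 4, 5}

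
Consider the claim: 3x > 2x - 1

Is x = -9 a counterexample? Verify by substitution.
Substitute x = -9 into the relation:
x = -9: LHS = 3·(-9) = -27, RHS = 2·(-9) - 1 = -19; -27 > -19 — FAILS

Since the claim fails at x = -9, this value is a counterexample.

Answer: Yes, x = -9 is a counterexample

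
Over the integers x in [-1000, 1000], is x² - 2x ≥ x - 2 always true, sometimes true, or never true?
Over all integers in [-1000, 1000], LHS − RHS is smallest at x = 1, where it equals 0:
x = 1: LHS = 1² - 2·1 = -1, RHS = 1 - 2 = -1; -1 ≥ -1 — holds
At the ends of the range:
x = -1000: LHS = (-1000)² - 2·(-1000) = 1002000, RHS = (-1000) - 2 = -1002; 1002000 ≥ -1002 — holds
x = 1000: LHS = 1000² - 2·1000 = 998000, RHS = 1000 - 2 = 998; 998000 ≥ 998 — holds
Hence LHS − RHS is never negative, i.e. LHS ≥ RHS throughout, so the relation holds for every integer in [-1000, 1000].

No counterexample exists.

Answer: Always true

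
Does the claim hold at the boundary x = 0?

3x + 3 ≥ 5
x = 0: LHS = 3·0 + 3 = 3; 3 ≥ 5 — FAILS

The relation fails at x = 0, so x = 0 is a counterexample.

Answer: No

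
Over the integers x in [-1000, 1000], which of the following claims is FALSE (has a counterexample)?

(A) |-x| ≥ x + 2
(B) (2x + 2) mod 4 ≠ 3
(A) x = 0: LHS = |-0| = |0| = 0, RHS = 0 + 2 = 2; 0 ≥ 2 — FAILS

(B) For a polynomial with integer coefficients, its value mod 4 depends only on x mod 4, so it suffices to check one representative of each residue class, x = 0, 1, 2, 3:
x = 0: LHS = (2·0 + 2) mod 4 = 2 mod 4 = 2; 2 ≠ 3 — holds
x = 1: LHS = (2·1 + 2) mod 4 = 4 mod 4 = 0; 0 ≠ 3 — holds
x = 2: LHS = (2·2 + 2) mod 4 = 6 mod 4 = 2; 2 ≠ 3 — holds
x = 3: LHS = (2·3 + 2) mod 4 = 8 mod 4 = 0; 0 ≠ 3 — holds
The relation holds in every residue class, so the relation holds for every integer in [-1000, 1000].

Only (A) has a counterexample.

Answer: A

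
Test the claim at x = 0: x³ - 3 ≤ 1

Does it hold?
x = 0: LHS = 0³ - 3 = -3; -3 ≤ 1 — holds

The relation is satisfied at x = 0.

Answer: Yes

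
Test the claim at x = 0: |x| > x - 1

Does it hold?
x = 0: LHS = |0| = 0, RHS = 0 - 1 = -1; 0 > -1 — holds

The relation is satisfied at x = 0.

Answer: Yes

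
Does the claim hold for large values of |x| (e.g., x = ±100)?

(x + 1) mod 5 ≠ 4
x = 100: LHS = (100 + 1) mod 5 = 101 mod 5 = 1; 1 ≠ 4 — holds
x = -100: LHS = ((-100) + 1) mod 5 = (-99) mod 5 = 1; 1 ≠ 4 — holds

Answer: Yes, holds for both x = 100 and x = -100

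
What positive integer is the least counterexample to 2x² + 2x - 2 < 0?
Testing positive integers:
x = 1: LHS = 2·1² + 2·1 - 2 = 2; 2 < 0 — FAILS  ← smallest positive counterexample

Answer: x = 1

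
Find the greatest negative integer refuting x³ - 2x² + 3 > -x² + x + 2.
Testing negative integers from -1 downward:
x = -1: LHS = (-1)³ - 2·(-1)² + 3 = 0, RHS = -(-1)² + (-1) + 2 = 0; 0 > 0 — FAILS  ← closest negative counterexample to 0

Answer: x = -1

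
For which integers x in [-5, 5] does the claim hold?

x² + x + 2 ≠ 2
Holds for: {-5, -4, -3, -2, 1, 2, 3, 4, 5}
Fails for: {-1, 0}

Answer: {-5, -4, -3, -2, 1, 2, 3, 4, 5}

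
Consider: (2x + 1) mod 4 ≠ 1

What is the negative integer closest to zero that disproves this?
Testing negative integers from -1 downward:
x = -1: LHS = (2·(-1) + 1) mod 4 = (-1) mod 4 = 3; 3 ≠ 1 — holds
x = -2: LHS = (2·(-2) + 1) mod 4 = (-3) mod 4 = 1; 1 ≠ 1 — FAILS  ← closest negative counterexample to 0

Answer: x = -2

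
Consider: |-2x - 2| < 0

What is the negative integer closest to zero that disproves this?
Testing negative integers from -1 downward:
x = -1: LHS = |-2·(-1) - 2| = |0| = 0; 0 < 0 — FAILS  ← closest negative counterexample to 0

Answer: x = -1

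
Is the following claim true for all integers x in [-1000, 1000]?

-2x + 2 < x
The claim fails at x = 0:
x = 0: LHS = -2·0 + 2 = 2; 2 < 0 — FAILS

Because a single integer refutes it, the statement is false.

Answer: False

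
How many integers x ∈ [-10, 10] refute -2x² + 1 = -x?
Counterexamples in [-10, 10]: {-10, -9, -8, -7, -6, -5, -4, -3, -2, -1, 0, 2, 3, 4, 5, 6, 7, 8, 9, 10}.

Counting them gives 20 values.

Answer: 20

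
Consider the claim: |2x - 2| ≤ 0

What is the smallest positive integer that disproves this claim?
Testing positive integers:
x = 1: LHS = |2·1 - 2| = |0| = 0; 0 ≤ 0 — holds
x = 2: LHS = |2·2 - 2| = |2| = 2; 2 ≤ 0 — FAILS  ← smallest positive counterexample

Answer: x = 2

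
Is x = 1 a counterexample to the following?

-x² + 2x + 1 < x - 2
Substitute x = 1 into the relation:
x = 1: LHS = -1² + 2·1 + 1 = 2, RHS = 1 - 2 = -1; 2 < -1 — FAILS

Since the claim fails at x = 1, this value is a counterexample.

Answer: Yes, x = 1 is a counterexample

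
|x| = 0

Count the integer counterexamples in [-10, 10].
Counterexamples in [-10, 10]: {-10, -9, -8, -7, -6, -5, -4, -3, -2, -1, 1, 2, 3, 4, 5, 6, 7, 8, 9, 10}.

Counting them gives 20 values.

Answer: 20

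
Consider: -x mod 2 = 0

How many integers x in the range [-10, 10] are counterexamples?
Counterexamples in [-10, 10]: {-9, -7, -5, -3, -1, 1, 3, 5, 7, 9}.

Counting them gives 10 values.

Answer: 10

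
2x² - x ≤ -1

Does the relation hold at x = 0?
x = 0: LHS = 2·0² - 0 = 0; 0 ≤ -1 — FAILS

The relation fails at x = 0, so x = 0 is a counterexample.

Answer: No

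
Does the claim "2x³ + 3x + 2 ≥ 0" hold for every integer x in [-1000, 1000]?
The claim fails at x = -1:
x = -1: LHS = 2·(-1)³ + 3·(-1) + 2 = -3; -3 ≥ 0 — FAILS

Because a single integer refutes it, the statement is false.

Answer: False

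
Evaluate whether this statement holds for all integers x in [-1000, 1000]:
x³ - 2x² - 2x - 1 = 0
The claim fails at x = 0:
x = 0: LHS = 0³ - 2·0² - 2·0 - 1 = -1; -1 = 0 — FAILS

Because a single integer refutes it, the statement is false.

Answer: False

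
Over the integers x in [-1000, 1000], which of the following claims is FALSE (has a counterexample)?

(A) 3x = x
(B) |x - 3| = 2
(A) x = 1: LHS = 3·1 = 3; 3 = 1 — FAILS
(B) x = 0: LHS = |0 - 3| = |-3| = 3; 3 = 2 — FAILS

Answer: Both A and B are false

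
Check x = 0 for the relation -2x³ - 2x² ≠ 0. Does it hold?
x = 0: LHS = -2·0³ - 2·0² = 0; 0 ≠ 0 — FAILS

The relation fails at x = 0, so x = 0 is a counterexample.

Answer: No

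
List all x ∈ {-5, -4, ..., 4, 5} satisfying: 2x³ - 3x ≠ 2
Track d = LHS − RHS over the integers in [-5, 5]. Equality would need d = 0, but d changes sign only between consecutive integers, jumping over 0:
x = 1: LHS = 2·1³ - 3·1 = -1; -1 ≠ 2 — holds  (d = -3)
x = 2: LHS = 2·2³ - 3·2 = 10; 10 ≠ 2 — holds  (d = 8)
Away from these crossings d keeps a constant sign, and checking every integer in [-5, 5] confirms d ≠ 0 throughout. Hence the two sides are never equal, so the relation holds for every integer in [-5, 5].

Answer: All integers in [-5, 5]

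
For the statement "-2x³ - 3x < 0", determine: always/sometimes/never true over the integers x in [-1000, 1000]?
Holds at x = 1: LHS = -2·1³ - 3·1 = -5; -5 < 0 — holds
Fails at x = 0: LHS = -2·0³ - 3·0 = 0; 0 < 0 — FAILS
It is satisfied by some integers in the range but not all.

Answer: Sometimes true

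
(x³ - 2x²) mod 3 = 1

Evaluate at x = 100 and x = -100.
x = 100: LHS = (100³ - 2·100²) mod 3 = 980000 mod 3 = 2; 2 = 1 — FAILS
x = -100: LHS = ((-100)³ - 2·(-100)²) mod 3 = (-1020000) mod 3 = 0; 0 = 1 — FAILS

Answer: No, fails for both x = 100 and x = -100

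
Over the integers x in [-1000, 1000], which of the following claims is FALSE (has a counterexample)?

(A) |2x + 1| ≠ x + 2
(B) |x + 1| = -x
(A) x = 1: LHS = |2·1 + 1| = |3| = 3, RHS = 1 + 2 = 3; 3 ≠ 3 — FAILS
(B) x = 0: LHS = |0 + 1| = |1| = 1, RHS = -0 = 0; 1 = 0 — FAILS

Answer: Both A and B are false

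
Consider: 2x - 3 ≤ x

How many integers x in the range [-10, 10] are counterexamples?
Counterexamples in [-10, 10]: {4, 5, 6, 7, 8, 9, 10}.

Counting them gives 7 values.

Answer: 7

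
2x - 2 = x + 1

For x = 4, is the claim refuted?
Substitute x = 4 into the relation:
x = 4: LHS = 2·4 - 2 = 6, RHS = 4 + 1 = 5; 6 = 5 — FAILS

Since the claim fails at x = 4, this value is a counterexample.

Answer: Yes, x = 4 is a counterexample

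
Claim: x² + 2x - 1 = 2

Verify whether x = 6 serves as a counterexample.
Substitute x = 6 into the relation:
x = 6: LHS = 6² + 2·6 - 1 = 47; 47 = 2 — FAILS

Since the claim fails at x = 6, this value is a counterexample.

Answer: Yes, x = 6 is a counterexample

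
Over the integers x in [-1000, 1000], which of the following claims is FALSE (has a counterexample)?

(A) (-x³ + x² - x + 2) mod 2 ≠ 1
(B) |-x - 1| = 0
(A) x = 1: LHS = (-1³ + 1² - 1 + 2) mod 2 = 1 mod 2 = 1; 1 ≠ 1 — FAILS
(B) x = 0: LHS = |-0 - 1| = |-1| = 1; 1 = 0 — FAILS

Answer: Both A and B are false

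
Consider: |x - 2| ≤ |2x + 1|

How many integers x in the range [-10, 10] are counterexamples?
Counterexamples in [-10, 10]: {-2, -1, 0}.

Counting them gives 3 values.

Answer: 3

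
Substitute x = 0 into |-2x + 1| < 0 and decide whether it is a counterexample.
Substitute x = 0 into the relation:
x = 0: LHS = |-2·0 + 1| = |1| = 1; 1 < 0 — FAILS

Since the claim fails at x = 0, this value is a counterexample.

Answer: Yes, x = 0 is a counterexample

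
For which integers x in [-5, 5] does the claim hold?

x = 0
Holds for: {0}
Fails for: {-5, -4, -3, -2, -1, 1, 2, 3, 4, 5}

Answer: {0}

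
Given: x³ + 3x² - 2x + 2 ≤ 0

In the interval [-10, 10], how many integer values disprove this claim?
Counterexamples in [-10, 10]: {-3, -2, -1, 0, 1, 2, 3, 4, 5, 6, 7, 8, 9, 10}.

Counting them gives 14 values.

Answer: 14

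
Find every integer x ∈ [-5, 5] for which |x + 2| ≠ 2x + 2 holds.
Holds for: {-5, -4, -3, -2, -1, 1, 2, 3, 4, 5}
Fails for: {0}

Answer: {-5, -4, -3, -2, -1, 1, 2, 3, 4, 5}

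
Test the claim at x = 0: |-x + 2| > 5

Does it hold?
x = 0: LHS = |-0 + 2| = |2| = 2; 2 > 5 — FAILS

The relation fails at x = 0, so x = 0 is a counterexample.

Answer: No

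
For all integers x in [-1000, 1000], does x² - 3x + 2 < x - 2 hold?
The claim fails at x = 0:
x = 0: LHS = 0² - 3·0 + 2 = 2, RHS = 0 - 2 = -2; 2 < -2 — FAILS

Because a single integer refutes it, the statement is false.

Answer: False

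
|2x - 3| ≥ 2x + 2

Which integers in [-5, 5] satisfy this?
Holds for: {-5, -4, -3, -2, -1, 0}
Fails for: {1, 2, 3, 4, 5}

Answer: {-5, -4, -3, -2, -1, 0}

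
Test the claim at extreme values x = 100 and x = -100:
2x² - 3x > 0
x = 100: LHS = 2·100² - 3·100 = 19700; 19700 > 0 — holds
x = -100: LHS = 2·(-100)² - 3·(-100) = 20300; 20300 > 0 — holds

Answer: Yes, holds for both x = 100 and x = -100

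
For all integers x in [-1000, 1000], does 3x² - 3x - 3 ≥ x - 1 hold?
The claim fails at x = 0:
x = 0: LHS = 3·0² - 3·0 - 3 = -3, RHS = 0 - 1 = -1; -3 ≥ -1 — FAILS

Because a single integer refutes it, the statement is false.

Answer: False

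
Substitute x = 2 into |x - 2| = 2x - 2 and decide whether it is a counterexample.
Substitute x = 2 into the relation:
x = 2: LHS = |2 - 2| = |0| = 0, RHS = 2·2 - 2 = 2; 0 = 2 — FAILS

Since the claim fails at x = 2, this value is a counterexample.

Answer: Yes, x = 2 is a counterexample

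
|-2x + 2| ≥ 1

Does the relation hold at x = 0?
x = 0: LHS = |-2·0 + 2| = |2| = 2; 2 ≥ 1 — holds

The relation is satisfied at x = 0.

Answer: Yes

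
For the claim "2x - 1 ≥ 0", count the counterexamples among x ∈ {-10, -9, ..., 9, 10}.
Counterexamples in [-10, 10]: {-10, -9, -8, -7, -6, -5, -4, -3, -2, -1, 0}.

Counting them gives 11 values.

Answer: 11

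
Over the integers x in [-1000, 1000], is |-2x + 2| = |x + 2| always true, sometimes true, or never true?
Holds at x = 0: LHS = |-2·0 + 2| = |2| = 2, RHS = |0 + 2| = |2| = 2; 2 = 2 — holds
Fails at x = 1: LHS = |-2·1 + 2| = |0| = 0, RHS = |1 + 2| = |3| = 3; 0 = 3 — FAILS
It is satisfied by some integers in the range but not all.

Answer: Sometimes true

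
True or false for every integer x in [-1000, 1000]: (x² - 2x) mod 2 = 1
The claim fails at x = 0:
x = 0: LHS = (0² - 2·0) mod 2 = 0 mod 2 = 0; 0 = 1 — FAILS

Because a single integer refutes it, the statement is false.

Answer: False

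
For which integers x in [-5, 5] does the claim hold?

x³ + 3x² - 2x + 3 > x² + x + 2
Holds for: {-3, -2, -1, 0, 1, 2, 3, 4, 5}
Fails for: {-5, -4}

Answer: {-3, -2, -1, 0, 1, 2, 3, 4, 5}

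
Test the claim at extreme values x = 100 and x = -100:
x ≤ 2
x = 100: 100 ≤ 2 — FAILS
x = -100: -100 ≤ 2 — holds

Answer: Partially: fails for x = 100, holds for x = -100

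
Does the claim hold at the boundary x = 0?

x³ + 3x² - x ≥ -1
x = 0: LHS = 0³ + 3·0² - 0 = 0; 0 ≥ -1 — holds

The relation is satisfied at x = 0.

Answer: Yes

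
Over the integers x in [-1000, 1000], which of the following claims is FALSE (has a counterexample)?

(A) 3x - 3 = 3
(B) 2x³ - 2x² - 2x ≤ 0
(A) x = 0: LHS = 3·0 - 3 = -3; -3 = 3 — FAILS
(B) x = 2: LHS = 2·2³ - 2·2² - 2·2 = 4; 4 ≤ 0 — FAILS

Answer: Both A and B are false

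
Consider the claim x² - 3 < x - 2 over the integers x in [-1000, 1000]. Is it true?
The claim fails at x = -1:
x = -1: LHS = (-1)² - 3 = -2, RHS = (-1) - 2 = -3; -2 < -3 — FAILS

Because a single integer refutes it, the statement is false.

Answer: False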